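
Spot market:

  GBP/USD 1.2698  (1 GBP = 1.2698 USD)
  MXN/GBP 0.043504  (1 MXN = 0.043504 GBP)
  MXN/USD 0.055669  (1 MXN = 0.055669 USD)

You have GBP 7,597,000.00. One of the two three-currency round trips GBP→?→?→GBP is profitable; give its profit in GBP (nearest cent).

Profitable loop is GBP → MXN → USD → GBP:
GBP 7,597,000.00 ÷ 0.043504 = MXN 174,627,620.45
MXN 174,627,620.45 × 0.055669 = USD 9,721,345.00
USD 9,721,345.00 ÷ 1.2698 = GBP 7,655,808.00
Profit = GBP 7,655,808.00 − GBP 7,597,000.00

Profit: GBP 58,808.00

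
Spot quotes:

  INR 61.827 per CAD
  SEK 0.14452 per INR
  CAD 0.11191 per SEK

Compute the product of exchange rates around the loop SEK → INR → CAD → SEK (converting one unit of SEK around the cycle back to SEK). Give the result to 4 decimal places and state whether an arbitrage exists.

1.0001 (no arbitrage)

Around SEK → INR → CAD → SEK: 1 ÷ 0.14452 ÷ 61.827 ÷ 0.11191 = 1.000058
Product ≈ 1 (deviation 0.006%, within rounding noise).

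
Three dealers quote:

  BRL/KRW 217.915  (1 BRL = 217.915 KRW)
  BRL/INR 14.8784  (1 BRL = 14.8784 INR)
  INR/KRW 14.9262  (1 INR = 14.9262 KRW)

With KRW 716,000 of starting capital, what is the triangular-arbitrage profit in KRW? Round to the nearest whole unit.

Profit: KRW 13,678

Profitable loop is KRW → BRL → INR → KRW:
KRW 716,000 ÷ 217.915 = BRL 3,285.68
BRL 3,285.68 × 14.8784 = INR 48,885.73
INR 48,885.73 × 14.9262 = KRW 729,678
Profit = KRW 729,678 − KRW 716,000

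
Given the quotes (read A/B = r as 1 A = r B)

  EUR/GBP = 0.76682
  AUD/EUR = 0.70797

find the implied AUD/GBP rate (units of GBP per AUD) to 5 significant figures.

AUD/GBP = 0.54289

1 AUD × 0.70797 = 0.70797 EUR
0.70797 EUR × 0.76682 = 0.542886 GBP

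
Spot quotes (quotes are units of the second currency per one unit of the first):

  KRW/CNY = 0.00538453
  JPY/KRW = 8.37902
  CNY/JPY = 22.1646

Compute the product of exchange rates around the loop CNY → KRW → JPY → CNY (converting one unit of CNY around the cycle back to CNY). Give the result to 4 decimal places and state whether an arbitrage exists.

Around CNY → KRW → JPY → CNY: 1 ÷ 0.00538453 ÷ 8.37902 ÷ 22.1646 = 0.999998
Product ≈ 1 (deviation 0.000%, within rounding noise).

1.0000 (no arbitrage)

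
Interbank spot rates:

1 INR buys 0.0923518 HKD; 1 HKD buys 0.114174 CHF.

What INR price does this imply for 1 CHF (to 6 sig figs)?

1 CHF ÷ 0.114174 = 8.75856 HKD
8.75856 HKD ÷ 0.0923518 = 94.8391 INR

CHF/INR = 94.8391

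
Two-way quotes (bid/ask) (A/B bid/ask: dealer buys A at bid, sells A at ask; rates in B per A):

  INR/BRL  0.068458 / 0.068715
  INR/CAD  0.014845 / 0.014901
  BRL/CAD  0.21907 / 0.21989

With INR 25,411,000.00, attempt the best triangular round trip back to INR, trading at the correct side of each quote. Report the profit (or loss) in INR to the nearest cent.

Best loop INR → BRL → CAD → INR:
INR 25,411,000.00 × 0.068458 (sell INR at bid) = BRL 1,739,586.24
BRL 1,739,586.24 × 0.21907 (sell BRL at bid) = CAD 381,091.16
CAD 381,091.16 ÷ 0.014901 (buy INR at ask) = INR 25,574,871.29

Net profit: INR 163,871.29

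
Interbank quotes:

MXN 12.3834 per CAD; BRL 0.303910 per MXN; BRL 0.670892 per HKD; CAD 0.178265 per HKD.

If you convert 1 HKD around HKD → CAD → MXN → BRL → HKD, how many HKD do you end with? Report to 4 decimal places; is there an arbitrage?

1.0000 (no arbitrage)

Around HKD → CAD → MXN → BRL → HKD: 1 × 0.178265 × 12.3834 × 0.303910 ÷ 0.670892 = 0.999996
Product ≈ 1 (deviation 0.000%, within rounding noise).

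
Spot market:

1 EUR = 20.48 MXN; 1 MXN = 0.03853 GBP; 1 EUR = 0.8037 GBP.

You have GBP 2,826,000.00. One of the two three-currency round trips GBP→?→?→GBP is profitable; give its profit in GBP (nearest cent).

Profitable loop is GBP → MXN → EUR → GBP:
GBP 2,826,000.00 ÷ 0.03853 = MXN 73,345,445.11
MXN 73,345,445.11 ÷ 20.48 = EUR 3,581,320.56
EUR 3,581,320.56 × 0.8037 = GBP 2,878,307.34
Profit = GBP 2,878,307.34 − GBP 2,826,000.00

Profit: GBP 52,307.34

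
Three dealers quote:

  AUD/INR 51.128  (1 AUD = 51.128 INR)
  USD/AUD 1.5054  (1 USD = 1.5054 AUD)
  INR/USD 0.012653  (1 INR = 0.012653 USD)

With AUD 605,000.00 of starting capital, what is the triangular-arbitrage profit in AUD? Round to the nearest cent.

Profitable loop is AUD → USD → INR → AUD:
AUD 605,000.00 ÷ 1.5054 = USD 401,886.54
USD 401,886.54 ÷ 0.012653 = INR 31,762,154.57
INR 31,762,154.57 ÷ 51.128 = AUD 621,228.18
Profit = AUD 621,228.18 − AUD 605,000.00

Profit: AUD 16,228.18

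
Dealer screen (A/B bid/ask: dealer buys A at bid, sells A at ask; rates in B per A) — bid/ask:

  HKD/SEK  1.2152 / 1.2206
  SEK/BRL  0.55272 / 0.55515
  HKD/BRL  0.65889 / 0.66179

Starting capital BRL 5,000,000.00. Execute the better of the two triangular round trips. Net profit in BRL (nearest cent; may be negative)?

Net profit: BRL 74,610.86

Best loop BRL → HKD → SEK → BRL:
BRL 5,000,000.00 ÷ 0.66179 (buy HKD at ask) = HKD 7,555,266.78
HKD 7,555,266.78 × 1.2152 (sell HKD at bid) = SEK 9,181,160.19
SEK 9,181,160.19 × 0.55272 (sell SEK at bid) = BRL 5,074,610.86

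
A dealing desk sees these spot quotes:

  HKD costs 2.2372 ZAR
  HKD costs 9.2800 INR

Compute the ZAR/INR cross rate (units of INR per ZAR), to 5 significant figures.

1 ZAR ÷ 2.2372 = 0.446987 HKD
0.446987 HKD × 9.2800 = 4.14804 INR

ZAR/INR = 4.1480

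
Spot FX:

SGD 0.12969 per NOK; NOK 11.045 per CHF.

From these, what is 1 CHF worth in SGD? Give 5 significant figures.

1 CHF × 11.045 = 11.045 NOK
11.045 NOK × 0.12969 = 1.43243 SGD

CHF/SGD = 1.4324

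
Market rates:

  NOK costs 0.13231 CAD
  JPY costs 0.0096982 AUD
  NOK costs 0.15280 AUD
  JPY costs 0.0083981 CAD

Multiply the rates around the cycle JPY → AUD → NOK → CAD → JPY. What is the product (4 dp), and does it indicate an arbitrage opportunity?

1.0000 (no arbitrage)

Around JPY → AUD → NOK → CAD → JPY: 1 × 0.0096982 ÷ 0.15280 × 0.13231 ÷ 0.0083981 = 0.999953
Product ≈ 1 (deviation 0.005%, within rounding noise).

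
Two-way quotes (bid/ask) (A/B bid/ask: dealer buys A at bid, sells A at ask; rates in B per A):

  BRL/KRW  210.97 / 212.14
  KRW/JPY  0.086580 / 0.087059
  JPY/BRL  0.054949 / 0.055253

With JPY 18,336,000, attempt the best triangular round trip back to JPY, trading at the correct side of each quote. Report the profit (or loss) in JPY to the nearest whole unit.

Net profit: JPY 67,595

Best loop JPY → BRL → KRW → JPY:
JPY 18,336,000 × 0.054949 (sell JPY at bid) = BRL 1,007,544.86
BRL 1,007,544.86 × 210.97 (sell BRL at bid) = KRW 212,561,740
KRW 212,561,740 × 0.086580 (sell KRW at bid) = JPY 18,403,595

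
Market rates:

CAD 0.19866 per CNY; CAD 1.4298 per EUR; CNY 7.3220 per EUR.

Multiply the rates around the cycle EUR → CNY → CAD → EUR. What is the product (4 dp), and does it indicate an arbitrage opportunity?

Around EUR → CNY → CAD → EUR: 1 × 7.3220 × 0.19866 ÷ 1.4298 = 1.017337
Product > 1; profitable direction is EUR → CNY → CAD → EUR.

1.0173 (arbitrage exists)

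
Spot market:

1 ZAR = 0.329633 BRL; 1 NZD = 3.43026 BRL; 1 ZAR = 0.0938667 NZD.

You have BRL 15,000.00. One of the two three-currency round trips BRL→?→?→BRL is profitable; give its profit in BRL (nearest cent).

Profit: BRL 356.19

Profitable loop is BRL → NZD → ZAR → BRL:
BRL 15,000.00 ÷ 3.43026 = NZD 4,372.85
NZD 4,372.85 ÷ 0.0938667 = ZAR 46,585.70
ZAR 46,585.70 × 0.329633 = BRL 15,356.19
Profit = BRL 15,356.19 − BRL 15,000.00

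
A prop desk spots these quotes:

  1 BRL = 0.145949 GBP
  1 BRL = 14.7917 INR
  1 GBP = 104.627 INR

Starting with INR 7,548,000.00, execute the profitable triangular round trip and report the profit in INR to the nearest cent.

Profitable loop is INR → BRL → GBP → INR:
INR 7,548,000.00 ÷ 14.7917 = BRL 510,286.17
BRL 510,286.17 × 0.145949 = GBP 74,475.76
GBP 74,475.76 × 104.627 = INR 7,792,175.01
Profit = INR 7,792,175.01 − INR 7,548,000.00

Profit: INR 244,175.01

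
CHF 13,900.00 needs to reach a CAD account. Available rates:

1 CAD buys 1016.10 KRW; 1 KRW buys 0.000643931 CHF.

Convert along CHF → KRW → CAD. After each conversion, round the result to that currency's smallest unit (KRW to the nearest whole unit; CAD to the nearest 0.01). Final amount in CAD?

CAD 21,244.13

CHF 13,900.00 ÷ 0.000643931 = KRW 21,586,164
KRW 21,586,164 ÷ 1016.10 = CAD 21,244.13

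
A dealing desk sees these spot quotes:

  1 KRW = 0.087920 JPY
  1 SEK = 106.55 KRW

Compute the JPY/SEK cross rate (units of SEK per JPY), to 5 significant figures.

JPY/SEK = 0.10675

1 JPY ÷ 0.087920 = 11.374 KRW
11.374 KRW ÷ 106.55 = 0.106748 SEK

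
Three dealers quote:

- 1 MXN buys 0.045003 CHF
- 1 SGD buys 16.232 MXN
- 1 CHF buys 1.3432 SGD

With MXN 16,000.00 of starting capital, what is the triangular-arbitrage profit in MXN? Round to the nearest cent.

Profitable loop is MXN → SGD → CHF → MXN:
MXN 16,000.00 ÷ 16.232 = SGD 985.71
SGD 985.71 ÷ 1.3432 = CHF 733.85
CHF 733.85 ÷ 0.045003 = MXN 16,306.69
Profit = MXN 16,306.69 − MXN 16,000.00

Profit: MXN 306.69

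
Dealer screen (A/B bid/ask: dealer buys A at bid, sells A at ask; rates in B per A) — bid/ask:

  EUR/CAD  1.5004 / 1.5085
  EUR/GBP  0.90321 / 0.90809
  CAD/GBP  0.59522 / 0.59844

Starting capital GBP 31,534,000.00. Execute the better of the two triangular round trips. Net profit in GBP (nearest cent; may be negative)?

Net profit: GBP 16,182.21

Best loop GBP → CAD → EUR → GBP:
GBP 31,534,000.00 ÷ 0.59844 (buy CAD at ask) = CAD 52,693,670.21
CAD 52,693,670.21 ÷ 1.5085 (buy EUR at ask) = EUR 34,931,170.18
EUR 34,931,170.18 × 0.90321 (sell EUR at bid) = GBP 31,550,182.21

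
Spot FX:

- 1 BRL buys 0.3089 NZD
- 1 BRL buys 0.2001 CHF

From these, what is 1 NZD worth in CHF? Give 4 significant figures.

NZD/CHF = 0.6478

1 NZD ÷ 0.3089 = 3.23729 BRL
3.23729 BRL × 0.2001 = 0.647782 CHF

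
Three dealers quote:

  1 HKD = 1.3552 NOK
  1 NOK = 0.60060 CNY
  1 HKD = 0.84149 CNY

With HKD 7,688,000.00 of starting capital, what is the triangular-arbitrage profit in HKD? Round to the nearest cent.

Profit: HKD 260,288.33

Profitable loop is HKD → CNY → NOK → HKD:
HKD 7,688,000.00 × 0.84149 = CNY 6,469,375.12
CNY 6,469,375.12 ÷ 0.60060 = NOK 10,771,520.35
NOK 10,771,520.35 ÷ 1.3552 = HKD 7,948,288.33
Profit = HKD 7,948,288.33 − HKD 7,688,000.00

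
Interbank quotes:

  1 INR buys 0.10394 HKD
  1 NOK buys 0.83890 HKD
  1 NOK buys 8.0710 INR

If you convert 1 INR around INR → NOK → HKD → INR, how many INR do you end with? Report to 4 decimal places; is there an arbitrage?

1.0000 (no arbitrage)

Around INR → NOK → HKD → INR: 1 ÷ 8.0710 × 0.83890 ÷ 0.10394 = 1.000000
Product ≈ 1 (deviation 0.000%, within rounding noise).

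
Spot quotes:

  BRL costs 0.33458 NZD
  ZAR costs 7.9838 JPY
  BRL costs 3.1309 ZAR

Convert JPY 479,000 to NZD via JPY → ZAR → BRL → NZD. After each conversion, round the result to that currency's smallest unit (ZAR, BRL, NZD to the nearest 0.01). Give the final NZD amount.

NZD 6,411.46

JPY 479,000 ÷ 7.9838 = ZAR 59,996.49
ZAR 59,996.49 ÷ 3.1309 = BRL 19,162.70
BRL 19,162.70 × 0.33458 = NZD 6,411.46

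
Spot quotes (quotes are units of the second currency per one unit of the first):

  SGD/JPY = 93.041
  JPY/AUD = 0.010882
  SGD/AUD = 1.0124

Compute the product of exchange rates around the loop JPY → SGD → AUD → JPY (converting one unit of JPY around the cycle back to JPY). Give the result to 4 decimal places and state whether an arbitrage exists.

0.9999 (no arbitrage)

Around JPY → SGD → AUD → JPY: 1 ÷ 93.041 × 1.0124 ÷ 0.010882 = 0.999929
Product ≈ 1 (deviation 0.007%, within rounding noise).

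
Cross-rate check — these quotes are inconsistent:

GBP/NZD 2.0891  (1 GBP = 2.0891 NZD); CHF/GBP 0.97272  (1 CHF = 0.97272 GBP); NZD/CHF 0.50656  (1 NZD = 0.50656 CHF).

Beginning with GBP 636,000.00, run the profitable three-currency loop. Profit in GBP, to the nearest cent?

Profit: GBP 18,689.06

Profitable loop is GBP → NZD → CHF → GBP:
GBP 636,000.00 × 2.0891 = NZD 1,328,667.60
NZD 1,328,667.60 × 0.50656 = CHF 673,049.86
CHF 673,049.86 × 0.97272 = GBP 654,689.06
Profit = GBP 654,689.06 − GBP 636,000.00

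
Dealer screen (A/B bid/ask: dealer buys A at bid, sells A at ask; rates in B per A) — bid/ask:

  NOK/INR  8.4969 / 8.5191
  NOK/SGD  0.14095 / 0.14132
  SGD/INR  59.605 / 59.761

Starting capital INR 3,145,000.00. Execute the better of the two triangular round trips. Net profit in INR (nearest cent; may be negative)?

Net profit: INR 19,169.00

Best loop INR → SGD → NOK → INR:
INR 3,145,000.00 ÷ 59.761 (buy SGD at ask) = SGD 52,626.29
SGD 52,626.29 ÷ 0.14132 (buy NOK at ask) = NOK 372,390.99
NOK 372,390.99 × 8.4969 (sell NOK at bid) = INR 3,164,169.00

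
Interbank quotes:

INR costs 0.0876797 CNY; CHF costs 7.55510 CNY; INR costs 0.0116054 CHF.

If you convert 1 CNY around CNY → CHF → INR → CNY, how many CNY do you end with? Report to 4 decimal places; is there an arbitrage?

Around CNY → CHF → INR → CNY: 1 ÷ 7.55510 ÷ 0.0116054 × 0.0876797 = 0.999997
Product ≈ 1 (deviation 0.000%, within rounding noise).

1.0000 (no arbitrage)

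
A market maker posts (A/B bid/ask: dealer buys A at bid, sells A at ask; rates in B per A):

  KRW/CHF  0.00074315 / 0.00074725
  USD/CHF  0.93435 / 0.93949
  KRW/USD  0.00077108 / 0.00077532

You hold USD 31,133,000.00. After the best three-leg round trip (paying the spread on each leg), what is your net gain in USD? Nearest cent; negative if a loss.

Net profit: USD 630,204.07

Best loop USD → KRW → CHF → USD:
USD 31,133,000.00 ÷ 0.00077532 (buy KRW at ask) = KRW 40,155,032,761
KRW 40,155,032,761 × 0.00074315 (sell KRW at bid) = CHF 29,841,212.60
CHF 29,841,212.60 ÷ 0.93949 (buy USD at ask) = USD 31,763,204.07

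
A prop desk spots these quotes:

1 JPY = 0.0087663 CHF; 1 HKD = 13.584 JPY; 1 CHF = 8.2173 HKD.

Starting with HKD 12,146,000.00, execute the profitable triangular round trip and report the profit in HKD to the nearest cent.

Profit: HKD 266,524.89

Profitable loop is HKD → CHF → JPY → HKD:
HKD 12,146,000.00 ÷ 8.2173 = CHF 1,478,101.08
CHF 1,478,101.08 ÷ 0.0087663 = JPY 168,611,738
JPY 168,611,738 ÷ 13.584 = HKD 12,412,524.89
Profit = HKD 12,412,524.89 − HKD 12,146,000.00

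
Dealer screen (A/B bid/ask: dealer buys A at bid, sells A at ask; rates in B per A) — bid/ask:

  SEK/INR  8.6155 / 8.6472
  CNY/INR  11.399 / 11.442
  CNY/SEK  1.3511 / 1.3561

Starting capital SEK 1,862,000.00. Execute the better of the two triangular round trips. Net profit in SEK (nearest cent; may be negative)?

Net profit: SEK 32,286.72

Best loop SEK → INR → CNY → SEK:
SEK 1,862,000.00 × 8.6155 (sell SEK at bid) = INR 16,042,061.00
INR 16,042,061.00 ÷ 11.442 (buy CNY at ask) = CNY 1,402,032.95
CNY 1,402,032.95 × 1.3511 (sell CNY at bid) = SEK 1,894,286.72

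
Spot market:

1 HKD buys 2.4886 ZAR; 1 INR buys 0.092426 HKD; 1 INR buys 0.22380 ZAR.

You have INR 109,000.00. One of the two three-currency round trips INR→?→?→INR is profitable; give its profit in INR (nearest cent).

Profit: INR 3,025.19

Profitable loop is INR → HKD → ZAR → INR:
INR 109,000.00 × 0.092426 = HKD 10,074.43
HKD 10,074.43 × 2.4886 = ZAR 25,071.24
ZAR 25,071.24 ÷ 0.22380 = INR 112,025.19
Profit = INR 112,025.19 − INR 109,000.00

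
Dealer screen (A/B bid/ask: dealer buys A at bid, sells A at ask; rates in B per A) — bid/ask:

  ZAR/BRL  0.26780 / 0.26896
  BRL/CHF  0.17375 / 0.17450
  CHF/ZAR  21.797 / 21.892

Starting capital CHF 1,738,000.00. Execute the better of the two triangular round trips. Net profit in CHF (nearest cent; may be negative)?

Best loop CHF → ZAR → BRL → CHF:
CHF 1,738,000.00 × 21.797 (sell CHF at bid) = ZAR 37,883,186.00
ZAR 37,883,186.00 × 0.26780 (sell ZAR at bid) = BRL 10,145,117.21
BRL 10,145,117.21 × 0.17375 (sell BRL at bid) = CHF 1,762,714.12

Net profit: CHF 24,714.12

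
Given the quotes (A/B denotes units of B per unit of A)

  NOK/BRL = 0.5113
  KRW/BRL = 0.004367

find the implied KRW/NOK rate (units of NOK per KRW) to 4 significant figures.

KRW/NOK = 0.008541

1 KRW × 0.004367 = 0.004367 BRL
0.004367 BRL ÷ 0.5113 = 0.00854097 NOK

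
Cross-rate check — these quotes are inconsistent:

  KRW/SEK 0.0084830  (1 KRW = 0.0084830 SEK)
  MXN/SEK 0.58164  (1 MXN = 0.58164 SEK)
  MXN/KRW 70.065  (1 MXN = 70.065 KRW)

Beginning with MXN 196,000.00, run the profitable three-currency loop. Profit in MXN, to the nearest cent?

Profit: MXN 4,286.83

Profitable loop is MXN → KRW → SEK → MXN:
MXN 196,000.00 × 70.065 = KRW 13,732,740
KRW 13,732,740 × 0.0084830 = SEK 116,494.83
SEK 116,494.83 ÷ 0.58164 = MXN 200,286.83
Profit = MXN 200,286.83 − MXN 196,000.00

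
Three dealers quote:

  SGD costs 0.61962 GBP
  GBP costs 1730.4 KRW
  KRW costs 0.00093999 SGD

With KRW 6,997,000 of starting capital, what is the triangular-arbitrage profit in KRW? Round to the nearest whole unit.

Profit: KRW 54,915

Profitable loop is KRW → SGD → GBP → KRW:
KRW 6,997,000 × 0.00093999 = SGD 6,577.11
SGD 6,577.11 × 0.61962 = GBP 4,075.31
GBP 4,075.31 × 1730.4 = KRW 7,051,915
Profit = KRW 7,051,915 − KRW 6,997,000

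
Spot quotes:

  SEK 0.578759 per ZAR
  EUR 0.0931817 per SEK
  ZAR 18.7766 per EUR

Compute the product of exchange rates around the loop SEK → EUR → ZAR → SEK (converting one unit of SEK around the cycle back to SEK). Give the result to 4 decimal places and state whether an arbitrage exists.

Around SEK → EUR → ZAR → SEK: 1 × 0.0931817 × 18.7766 × 0.578759 = 1.012617
Product > 1; profitable direction is SEK → EUR → ZAR → SEK.

1.0126 (arbitrage exists)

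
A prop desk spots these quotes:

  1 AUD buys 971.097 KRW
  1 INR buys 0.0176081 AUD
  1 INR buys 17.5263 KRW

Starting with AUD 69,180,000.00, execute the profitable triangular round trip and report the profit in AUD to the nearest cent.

Profitable loop is AUD → INR → KRW → AUD:
AUD 69,180,000.00 ÷ 0.0176081 = INR 3,928,873,643.38
INR 3,928,873,643.38 × 17.5263 = KRW 68,858,618,136
KRW 68,858,618,136 ÷ 971.097 = AUD 70,908,074.20
Profit = AUD 70,908,074.20 − AUD 69,180,000.00

Profit: AUD 1,728,074.20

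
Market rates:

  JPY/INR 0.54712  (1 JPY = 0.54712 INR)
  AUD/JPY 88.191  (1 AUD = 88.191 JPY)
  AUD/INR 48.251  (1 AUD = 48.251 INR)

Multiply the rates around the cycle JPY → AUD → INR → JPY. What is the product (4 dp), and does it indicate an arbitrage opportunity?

Around JPY → AUD → INR → JPY: 1 ÷ 88.191 × 48.251 ÷ 0.54712 = 0.999999
Product ≈ 1 (deviation 0.000%, within rounding noise).

1.0000 (no arbitrage)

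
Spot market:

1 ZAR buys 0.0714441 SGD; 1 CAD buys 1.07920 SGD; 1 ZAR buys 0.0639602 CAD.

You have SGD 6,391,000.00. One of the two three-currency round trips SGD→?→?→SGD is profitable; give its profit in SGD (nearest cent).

Profitable loop is SGD → CAD → ZAR → SGD:
SGD 6,391,000.00 ÷ 1.07920 = CAD 5,921,979.24
CAD 5,921,979.24 ÷ 0.0639602 = ZAR 92,588,504.16
ZAR 92,588,504.16 × 0.0714441 = SGD 6,614,902.35
Profit = SGD 6,614,902.35 − SGD 6,391,000.00

Profit: SGD 223,902.35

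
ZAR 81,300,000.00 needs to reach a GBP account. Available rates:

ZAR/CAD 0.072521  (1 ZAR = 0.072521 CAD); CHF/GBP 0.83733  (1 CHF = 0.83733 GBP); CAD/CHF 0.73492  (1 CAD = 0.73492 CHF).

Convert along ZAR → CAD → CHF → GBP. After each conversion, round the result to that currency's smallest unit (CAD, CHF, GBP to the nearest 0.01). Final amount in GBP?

GBP 3,628,198.57

ZAR 81,300,000.00 × 0.072521 = CAD 5,895,957.30
CAD 5,895,957.30 × 0.73492 = CHF 4,333,056.94
CHF 4,333,056.94 × 0.83733 = GBP 3,628,198.57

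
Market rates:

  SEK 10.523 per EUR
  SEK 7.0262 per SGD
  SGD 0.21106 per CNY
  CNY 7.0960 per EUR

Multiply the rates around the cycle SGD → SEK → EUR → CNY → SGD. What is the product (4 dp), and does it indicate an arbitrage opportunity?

1.0000 (no arbitrage)

Around SGD → SEK → EUR → CNY → SGD: 1 × 7.0262 ÷ 10.523 × 7.0960 × 0.21106 = 1.000001
Product ≈ 1 (deviation 0.000%, within rounding noise).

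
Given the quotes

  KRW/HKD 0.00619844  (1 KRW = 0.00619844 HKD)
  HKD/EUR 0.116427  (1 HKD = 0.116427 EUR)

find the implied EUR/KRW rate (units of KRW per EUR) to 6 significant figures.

EUR/KRW = 1385.68

1 EUR ÷ 0.116427 = 8.58907 HKD
8.58907 HKD ÷ 0.00619844 = 1385.68 KRW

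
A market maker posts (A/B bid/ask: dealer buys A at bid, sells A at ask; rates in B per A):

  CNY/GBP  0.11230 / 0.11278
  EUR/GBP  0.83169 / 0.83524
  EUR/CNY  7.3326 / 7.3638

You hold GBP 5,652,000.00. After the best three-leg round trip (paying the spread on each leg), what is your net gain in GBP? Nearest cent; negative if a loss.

Net profit: GBP 8,171.08

Best loop GBP → CNY → EUR → GBP:
GBP 5,652,000.00 ÷ 0.11278 (buy CNY at ask) = CNY 50,115,268.66
CNY 50,115,268.66 ÷ 7.3638 (buy EUR at ask) = EUR 6,805,625.99
EUR 6,805,625.99 × 0.83169 (sell EUR at bid) = GBP 5,660,171.08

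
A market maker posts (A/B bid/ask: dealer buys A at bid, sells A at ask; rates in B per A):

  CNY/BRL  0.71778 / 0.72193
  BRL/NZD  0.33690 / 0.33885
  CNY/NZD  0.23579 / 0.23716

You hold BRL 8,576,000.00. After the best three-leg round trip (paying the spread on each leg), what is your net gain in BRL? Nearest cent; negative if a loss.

Net profit: BRL 168,514.35

Best loop BRL → NZD → CNY → BRL:
BRL 8,576,000.00 × 0.33690 (sell BRL at bid) = NZD 2,889,254.40
NZD 2,889,254.40 ÷ 0.23716 (buy CNY at ask) = CNY 12,182,722.21
CNY 12,182,722.21 × 0.71778 (sell CNY at bid) = BRL 8,744,514.35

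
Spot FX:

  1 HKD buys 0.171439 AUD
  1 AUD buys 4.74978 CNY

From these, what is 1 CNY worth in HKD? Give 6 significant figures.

1 CNY ÷ 4.74978 = 0.210536 AUD
0.210536 AUD ÷ 0.171439 = 1.22805 HKD

CNY/HKD = 1.22805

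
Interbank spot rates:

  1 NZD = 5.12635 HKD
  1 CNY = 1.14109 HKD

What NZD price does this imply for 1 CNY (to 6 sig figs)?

1 CNY × 1.14109 = 1.14109 HKD
1.14109 HKD ÷ 5.12635 = 0.222593 NZD

CNY/NZD = 0.222593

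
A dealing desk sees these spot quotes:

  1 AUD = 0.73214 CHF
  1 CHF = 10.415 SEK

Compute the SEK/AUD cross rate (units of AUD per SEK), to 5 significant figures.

1 SEK ÷ 10.415 = 0.0960154 CHF
0.0960154 CHF ÷ 0.73214 = 0.131143 AUD

SEK/AUD = 0.13114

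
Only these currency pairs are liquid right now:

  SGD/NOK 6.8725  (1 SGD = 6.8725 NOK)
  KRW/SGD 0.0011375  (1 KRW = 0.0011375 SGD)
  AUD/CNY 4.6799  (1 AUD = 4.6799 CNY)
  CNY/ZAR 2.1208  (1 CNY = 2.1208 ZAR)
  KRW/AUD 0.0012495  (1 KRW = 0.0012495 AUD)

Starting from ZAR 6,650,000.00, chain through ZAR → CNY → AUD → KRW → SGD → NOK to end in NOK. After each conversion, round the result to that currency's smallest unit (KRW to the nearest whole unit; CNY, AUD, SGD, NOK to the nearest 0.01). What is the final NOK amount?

NOK 4,191,941.85

ZAR 6,650,000.00 ÷ 2.1208 = CNY 3,135,609.20
CNY 3,135,609.20 ÷ 4.6799 = AUD 670,016.28
AUD 670,016.28 ÷ 0.0012495 = KRW 536,227,515
KRW 536,227,515 × 0.0011375 = SGD 609,958.80
SGD 609,958.80 × 6.8725 = NOK 4,191,941.85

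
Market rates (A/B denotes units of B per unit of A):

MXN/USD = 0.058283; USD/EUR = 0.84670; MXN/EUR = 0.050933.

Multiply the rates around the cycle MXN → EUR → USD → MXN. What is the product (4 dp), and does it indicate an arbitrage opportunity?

Around MXN → EUR → USD → MXN: 1 × 0.050933 ÷ 0.84670 ÷ 0.058283 = 1.032114
Product > 1; profitable direction is MXN → EUR → USD → MXN.

1.0321 (arbitrage exists)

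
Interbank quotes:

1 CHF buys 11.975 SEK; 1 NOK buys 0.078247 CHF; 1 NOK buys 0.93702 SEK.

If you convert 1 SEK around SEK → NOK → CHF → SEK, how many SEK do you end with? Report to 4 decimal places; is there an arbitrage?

Around SEK → NOK → CHF → SEK: 1 ÷ 0.93702 × 0.078247 × 11.975 = 0.999987
Product ≈ 1 (deviation 0.001%, within rounding noise).

1.0000 (no arbitrage)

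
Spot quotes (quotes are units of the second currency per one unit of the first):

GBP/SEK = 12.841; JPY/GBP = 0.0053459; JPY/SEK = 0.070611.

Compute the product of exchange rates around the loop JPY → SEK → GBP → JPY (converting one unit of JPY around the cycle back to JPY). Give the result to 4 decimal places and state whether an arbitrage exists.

Around JPY → SEK → GBP → JPY: 1 × 0.070611 ÷ 12.841 ÷ 0.0053459 = 1.028615
Product > 1; profitable direction is JPY → SEK → GBP → JPY.

1.0286 (arbitrage exists)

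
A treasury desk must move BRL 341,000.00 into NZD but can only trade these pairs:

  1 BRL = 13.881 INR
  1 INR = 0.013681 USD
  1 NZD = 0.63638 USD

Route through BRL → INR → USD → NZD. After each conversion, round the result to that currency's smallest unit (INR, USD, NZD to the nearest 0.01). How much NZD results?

BRL 341,000.00 × 13.881 = INR 4,733,421.00
INR 4,733,421.00 × 0.013681 = USD 64,757.93
USD 64,757.93 ÷ 0.63638 = NZD 101,759.84

NZD 101,759.84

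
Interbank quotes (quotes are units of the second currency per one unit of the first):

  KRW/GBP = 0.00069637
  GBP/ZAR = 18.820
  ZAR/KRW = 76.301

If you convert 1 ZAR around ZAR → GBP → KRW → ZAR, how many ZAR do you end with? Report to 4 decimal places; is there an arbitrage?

Around ZAR → GBP → KRW → ZAR: 1 ÷ 18.820 ÷ 0.00069637 ÷ 76.301 = 1.000023
Product ≈ 1 (deviation 0.002%, within rounding noise).

1.0000 (no arbitrage)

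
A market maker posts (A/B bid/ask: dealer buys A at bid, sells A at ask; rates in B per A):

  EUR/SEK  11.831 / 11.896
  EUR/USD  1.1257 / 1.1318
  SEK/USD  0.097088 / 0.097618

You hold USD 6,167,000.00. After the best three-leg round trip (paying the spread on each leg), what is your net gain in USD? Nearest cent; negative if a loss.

Net profit: USD 91,802.80

Best loop USD → EUR → SEK → USD:
USD 6,167,000.00 ÷ 1.1318 (buy EUR at ask) = EUR 5,448,842.55
EUR 5,448,842.55 × 11.831 (sell EUR at bid) = SEK 64,465,256.23
SEK 64,465,256.23 × 0.097088 (sell SEK at bid) = USD 6,258,802.80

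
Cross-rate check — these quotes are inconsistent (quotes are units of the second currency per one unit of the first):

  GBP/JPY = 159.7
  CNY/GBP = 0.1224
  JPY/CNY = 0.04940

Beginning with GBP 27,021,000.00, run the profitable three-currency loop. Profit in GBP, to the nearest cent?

Profitable loop is GBP → CNY → JPY → GBP:
GBP 27,021,000.00 ÷ 0.1224 = CNY 220,759,803.92
CNY 220,759,803.92 ÷ 0.04940 = JPY 4,468,821,942
JPY 4,468,821,942 ÷ 159.7 = GBP 27,982,604.52
Profit = GBP 27,982,604.52 − GBP 27,021,000.00

Profit: GBP 961,604.52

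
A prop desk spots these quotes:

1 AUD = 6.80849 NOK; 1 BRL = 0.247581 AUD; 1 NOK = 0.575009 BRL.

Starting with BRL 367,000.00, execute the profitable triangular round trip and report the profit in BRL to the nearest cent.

Profit: BRL 11,637.22

Profitable loop is BRL → NOK → AUD → BRL:
BRL 367,000.00 ÷ 0.575009 = NOK 638,250.88
NOK 638,250.88 ÷ 6.80849 = AUD 93,743.38
AUD 93,743.38 ÷ 0.247581 = BRL 378,637.22
Profit = BRL 378,637.22 − BRL 367,000.00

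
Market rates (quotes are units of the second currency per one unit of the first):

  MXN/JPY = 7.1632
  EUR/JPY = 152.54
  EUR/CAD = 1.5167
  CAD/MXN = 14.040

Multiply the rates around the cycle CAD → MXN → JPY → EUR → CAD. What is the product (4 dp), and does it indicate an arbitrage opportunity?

1.0000 (no arbitrage)

Around CAD → MXN → JPY → EUR → CAD: 1 × 14.040 × 7.1632 ÷ 152.54 × 1.5167 = 0.999977
Product ≈ 1 (deviation 0.002%, within rounding noise).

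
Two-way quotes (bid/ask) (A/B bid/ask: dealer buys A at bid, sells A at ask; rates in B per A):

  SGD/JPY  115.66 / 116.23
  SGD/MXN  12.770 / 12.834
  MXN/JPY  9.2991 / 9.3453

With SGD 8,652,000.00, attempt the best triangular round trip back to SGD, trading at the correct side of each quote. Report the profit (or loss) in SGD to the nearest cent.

Best loop SGD → MXN → JPY → SGD:
SGD 8,652,000.00 × 12.770 (sell SGD at bid) = MXN 110,486,040.00
MXN 110,486,040.00 × 9.2991 (sell MXN at bid) = JPY 1,027,420,735
JPY 1,027,420,735 ÷ 116.23 (buy SGD at ask) = SGD 8,839,548.61

Net profit: SGD 187,548.61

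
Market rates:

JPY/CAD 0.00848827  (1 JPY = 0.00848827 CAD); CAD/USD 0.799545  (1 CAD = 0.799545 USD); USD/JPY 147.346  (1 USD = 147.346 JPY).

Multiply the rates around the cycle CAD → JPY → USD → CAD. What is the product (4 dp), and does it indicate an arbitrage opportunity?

Around CAD → JPY → USD → CAD: 1 ÷ 0.00848827 ÷ 147.346 ÷ 0.799545 = 0.999999
Product ≈ 1 (deviation 0.000%, within rounding noise).

1.0000 (no arbitrage)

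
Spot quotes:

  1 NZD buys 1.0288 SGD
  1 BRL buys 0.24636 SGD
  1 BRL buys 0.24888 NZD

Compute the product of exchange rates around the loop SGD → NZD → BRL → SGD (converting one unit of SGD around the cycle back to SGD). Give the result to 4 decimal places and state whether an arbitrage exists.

0.9622 (arbitrage exists)

Around SGD → NZD → BRL → SGD: 1 ÷ 1.0288 ÷ 0.24888 × 0.24636 = 0.962164
Product < 1; profitable direction is SGD → BRL → NZD → SGD.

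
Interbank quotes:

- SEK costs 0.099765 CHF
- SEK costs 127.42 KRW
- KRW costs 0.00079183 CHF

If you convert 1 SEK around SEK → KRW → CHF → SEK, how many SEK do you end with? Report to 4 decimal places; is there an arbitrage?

Around SEK → KRW → CHF → SEK: 1 × 127.42 × 0.00079183 ÷ 0.099765 = 1.011326
Product > 1; profitable direction is SEK → KRW → CHF → SEK.

1.0113 (arbitrage exists)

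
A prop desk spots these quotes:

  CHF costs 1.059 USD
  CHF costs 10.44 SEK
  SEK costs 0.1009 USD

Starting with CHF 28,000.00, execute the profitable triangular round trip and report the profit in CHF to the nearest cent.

Profit: CHF 148.96

Profitable loop is CHF → USD → SEK → CHF:
CHF 28,000.00 × 1.059 = USD 29,652.00
USD 29,652.00 ÷ 0.1009 = SEK 293,875.12
SEK 293,875.12 ÷ 10.44 = CHF 28,148.96
Profit = CHF 28,148.96 − CHF 28,000.00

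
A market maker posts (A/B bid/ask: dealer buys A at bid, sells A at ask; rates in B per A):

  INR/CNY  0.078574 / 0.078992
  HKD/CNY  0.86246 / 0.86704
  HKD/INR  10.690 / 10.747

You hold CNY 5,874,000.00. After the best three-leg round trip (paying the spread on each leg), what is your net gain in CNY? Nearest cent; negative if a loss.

Best loop CNY → INR → HKD → CNY:
CNY 5,874,000.00 ÷ 0.078992 (buy INR at ask) = INR 74,361,960.70
INR 74,361,960.70 ÷ 10.747 (buy HKD at ask) = HKD 6,919,322.67
HKD 6,919,322.67 × 0.86246 (sell HKD at bid) = CNY 5,967,639.03

Net profit: CNY 93,639.03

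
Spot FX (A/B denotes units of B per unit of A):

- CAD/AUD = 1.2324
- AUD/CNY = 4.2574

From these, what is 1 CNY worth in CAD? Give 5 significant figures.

CNY/CAD = 0.19059

1 CNY ÷ 4.2574 = 0.234885 AUD
0.234885 AUD ÷ 1.2324 = 0.190592 CAD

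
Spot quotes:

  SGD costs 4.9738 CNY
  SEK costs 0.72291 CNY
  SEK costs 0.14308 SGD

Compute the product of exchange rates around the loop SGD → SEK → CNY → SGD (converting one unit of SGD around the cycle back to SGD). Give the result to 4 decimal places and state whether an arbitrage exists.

Around SGD → SEK → CNY → SGD: 1 ÷ 0.14308 × 0.72291 ÷ 4.9738 = 1.015821
Product > 1; profitable direction is SGD → SEK → CNY → SGD.

1.0158 (arbitrage exists)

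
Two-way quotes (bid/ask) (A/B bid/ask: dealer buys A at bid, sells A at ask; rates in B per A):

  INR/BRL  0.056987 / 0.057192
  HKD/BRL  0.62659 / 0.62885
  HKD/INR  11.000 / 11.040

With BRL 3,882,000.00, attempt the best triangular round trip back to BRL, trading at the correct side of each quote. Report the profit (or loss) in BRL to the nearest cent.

Best loop BRL → HKD → INR → BRL:
BRL 3,882,000.00 ÷ 0.62885 (buy HKD at ask) = HKD 6,173,173.25
HKD 6,173,173.25 × 11.000 (sell HKD at bid) = INR 67,904,905.78
INR 67,904,905.78 × 0.056987 (sell INR at bid) = BRL 3,869,696.87

Net result: BRL -12,303.13 (no profitable arbitrage after spreads)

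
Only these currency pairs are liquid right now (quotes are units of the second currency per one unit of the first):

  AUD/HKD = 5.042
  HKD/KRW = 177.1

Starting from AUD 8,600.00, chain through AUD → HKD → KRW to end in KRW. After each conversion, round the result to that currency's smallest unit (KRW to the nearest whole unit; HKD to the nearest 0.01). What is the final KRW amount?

KRW 7,679,269

AUD 8,600.00 × 5.042 = HKD 43,361.20
HKD 43,361.20 × 177.1 = KRW 7,679,269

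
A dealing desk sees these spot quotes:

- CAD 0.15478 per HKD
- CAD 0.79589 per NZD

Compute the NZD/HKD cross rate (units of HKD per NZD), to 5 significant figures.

1 NZD × 0.79589 = 0.79589 CAD
0.79589 CAD ÷ 0.15478 = 5.14207 HKD

NZD/HKD = 5.1421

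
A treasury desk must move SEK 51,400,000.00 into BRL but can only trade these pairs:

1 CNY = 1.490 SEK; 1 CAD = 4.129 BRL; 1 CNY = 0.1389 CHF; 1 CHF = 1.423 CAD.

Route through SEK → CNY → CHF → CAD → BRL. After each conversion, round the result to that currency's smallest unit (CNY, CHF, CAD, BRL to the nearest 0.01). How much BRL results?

BRL 28,153,272.20

SEK 51,400,000.00 ÷ 1.490 = CNY 34,496,644.30
CNY 34,496,644.30 × 0.1389 = CHF 4,791,583.89
CHF 4,791,583.89 × 1.423 = CAD 6,818,423.88
CAD 6,818,423.88 × 4.129 = BRL 28,153,272.20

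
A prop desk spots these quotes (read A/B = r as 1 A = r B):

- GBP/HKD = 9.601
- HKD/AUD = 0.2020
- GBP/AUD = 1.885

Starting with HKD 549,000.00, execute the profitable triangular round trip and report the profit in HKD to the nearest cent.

Profit: HKD 15,844.40

Profitable loop is HKD → AUD → GBP → HKD:
HKD 549,000.00 × 0.2020 = AUD 110,898.00
AUD 110,898.00 ÷ 1.885 = GBP 58,831.83
GBP 58,831.83 × 9.601 = HKD 564,844.40
Profit = HKD 564,844.40 − HKD 549,000.00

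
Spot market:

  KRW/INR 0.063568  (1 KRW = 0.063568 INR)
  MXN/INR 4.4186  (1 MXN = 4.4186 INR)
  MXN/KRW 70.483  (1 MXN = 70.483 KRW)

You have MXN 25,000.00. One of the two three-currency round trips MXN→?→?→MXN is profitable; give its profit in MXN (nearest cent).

Profit: MXN 350.02

Profitable loop is MXN → KRW → INR → MXN:
MXN 25,000.00 × 70.483 = KRW 1,762,075
KRW 1,762,075 × 0.063568 = INR 112,011.58
INR 112,011.58 ÷ 4.4186 = MXN 25,350.02
Profit = MXN 25,350.02 − MXN 25,000.00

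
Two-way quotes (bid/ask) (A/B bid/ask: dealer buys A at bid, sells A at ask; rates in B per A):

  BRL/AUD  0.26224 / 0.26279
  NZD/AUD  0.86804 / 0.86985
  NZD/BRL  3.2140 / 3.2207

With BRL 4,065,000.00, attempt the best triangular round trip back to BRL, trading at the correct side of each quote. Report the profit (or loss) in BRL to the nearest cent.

Best loop BRL → NZD → AUD → BRL:
BRL 4,065,000.00 ÷ 3.2207 (buy NZD at ask) = NZD 1,262,147.98
NZD 1,262,147.98 × 0.86804 (sell NZD at bid) = AUD 1,095,594.93
AUD 1,095,594.93 ÷ 0.26279 (buy BRL at ask) = BRL 4,169,089.13

Net profit: BRL 104,089.13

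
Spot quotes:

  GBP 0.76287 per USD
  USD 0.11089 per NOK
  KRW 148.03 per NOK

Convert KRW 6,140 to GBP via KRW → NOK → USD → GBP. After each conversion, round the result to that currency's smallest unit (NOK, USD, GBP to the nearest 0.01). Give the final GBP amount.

GBP 3.51

KRW 6,140 ÷ 148.03 = NOK 41.48
NOK 41.48 × 0.11089 = USD 4.60
USD 4.60 × 0.76287 = GBP 3.51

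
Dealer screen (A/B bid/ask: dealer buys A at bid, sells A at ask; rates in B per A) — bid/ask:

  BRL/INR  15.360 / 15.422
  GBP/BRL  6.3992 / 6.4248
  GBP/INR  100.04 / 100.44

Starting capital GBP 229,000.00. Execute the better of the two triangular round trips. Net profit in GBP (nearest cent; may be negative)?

Best loop GBP → INR → BRL → GBP:
GBP 229,000.00 × 100.04 (sell GBP at bid) = INR 22,909,160.00
INR 22,909,160.00 ÷ 15.422 (buy BRL at ask) = BRL 1,485,485.67
BRL 1,485,485.67 ÷ 6.4248 (buy GBP at ask) = GBP 231,211.19

Net profit: GBP 2,211.19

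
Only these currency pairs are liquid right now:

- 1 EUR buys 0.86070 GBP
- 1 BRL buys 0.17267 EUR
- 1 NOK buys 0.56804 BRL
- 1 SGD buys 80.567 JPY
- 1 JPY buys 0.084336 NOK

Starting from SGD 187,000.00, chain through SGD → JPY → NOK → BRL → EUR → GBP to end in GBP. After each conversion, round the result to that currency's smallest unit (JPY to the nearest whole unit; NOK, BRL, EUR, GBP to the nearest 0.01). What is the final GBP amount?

SGD 187,000.00 × 80.567 = JPY 15,066,029
JPY 15,066,029 × 0.084336 = NOK 1,270,608.62
NOK 1,270,608.62 × 0.56804 = BRL 721,756.52
BRL 721,756.52 × 0.17267 = EUR 124,625.70
EUR 124,625.70 × 0.86070 = GBP 107,265.34

GBP 107,265.34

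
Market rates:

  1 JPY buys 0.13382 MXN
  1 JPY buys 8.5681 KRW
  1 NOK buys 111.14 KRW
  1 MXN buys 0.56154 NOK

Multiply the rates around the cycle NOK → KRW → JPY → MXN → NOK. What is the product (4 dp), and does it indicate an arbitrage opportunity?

0.9747 (arbitrage exists)

Around NOK → KRW → JPY → MXN → NOK: 1 × 111.14 ÷ 8.5681 × 0.13382 × 0.56154 = 0.974737
Product < 1; profitable direction is NOK → MXN → JPY → KRW → NOK.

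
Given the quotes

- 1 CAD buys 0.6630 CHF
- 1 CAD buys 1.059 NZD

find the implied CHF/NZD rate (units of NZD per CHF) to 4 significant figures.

CHF/NZD = 1.597

1 CHF ÷ 0.6630 = 1.5083 CAD
1.5083 CAD × 1.059 = 1.59729 NZD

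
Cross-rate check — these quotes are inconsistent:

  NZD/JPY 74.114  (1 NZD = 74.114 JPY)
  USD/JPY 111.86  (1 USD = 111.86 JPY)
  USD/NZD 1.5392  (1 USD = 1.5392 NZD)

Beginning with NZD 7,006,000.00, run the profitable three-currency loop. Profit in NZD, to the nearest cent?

Profitable loop is NZD → JPY → USD → NZD:
NZD 7,006,000.00 × 74.114 = JPY 519,242,684
JPY 519,242,684 ÷ 111.86 = USD 4,641,897.77
USD 4,641,897.77 × 1.5392 = NZD 7,144,809.04
Profit = NZD 7,144,809.04 − NZD 7,006,000.00

Profit: NZD 138,809.04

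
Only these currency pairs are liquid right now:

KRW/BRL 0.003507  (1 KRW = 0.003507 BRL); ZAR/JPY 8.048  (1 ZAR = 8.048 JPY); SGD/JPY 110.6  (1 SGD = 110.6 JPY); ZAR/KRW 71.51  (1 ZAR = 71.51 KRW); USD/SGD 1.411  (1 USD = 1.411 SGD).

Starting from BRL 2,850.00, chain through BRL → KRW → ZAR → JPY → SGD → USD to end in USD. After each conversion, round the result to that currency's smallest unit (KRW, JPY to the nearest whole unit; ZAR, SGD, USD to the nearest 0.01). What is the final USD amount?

USD 586.07

BRL 2,850.00 ÷ 0.003507 = KRW 812,660
KRW 812,660 ÷ 71.51 = ZAR 11,364.28
ZAR 11,364.28 × 8.048 = JPY 91,460
JPY 91,460 ÷ 110.6 = SGD 826.94
SGD 826.94 ÷ 1.411 = USD 586.07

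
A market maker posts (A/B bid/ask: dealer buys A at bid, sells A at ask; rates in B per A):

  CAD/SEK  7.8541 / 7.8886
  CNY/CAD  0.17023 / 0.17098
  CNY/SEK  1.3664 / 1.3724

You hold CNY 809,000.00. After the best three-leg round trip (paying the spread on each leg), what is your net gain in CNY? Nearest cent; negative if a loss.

Net profit: CNY 10,560.70

Best loop CNY → SEK → CAD → CNY:
CNY 809,000.00 × 1.3664 (sell CNY at bid) = SEK 1,105,417.60
SEK 1,105,417.60 ÷ 7.8886 (buy CAD at ask) = CAD 140,128.49
CAD 140,128.49 ÷ 0.17098 (buy CNY at ask) = CNY 819,560.70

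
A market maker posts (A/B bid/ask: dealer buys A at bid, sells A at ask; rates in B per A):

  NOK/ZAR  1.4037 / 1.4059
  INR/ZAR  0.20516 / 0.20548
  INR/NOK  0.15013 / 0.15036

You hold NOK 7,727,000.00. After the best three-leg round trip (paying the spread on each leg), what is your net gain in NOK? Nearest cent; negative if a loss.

Net profit: NOK 197,705.64

Best loop NOK → ZAR → INR → NOK:
NOK 7,727,000.00 × 1.4037 (sell NOK at bid) = ZAR 10,846,389.90
ZAR 10,846,389.90 ÷ 0.20548 (buy INR at ask) = INR 52,785,623.42
INR 52,785,623.42 × 0.15013 (sell INR at bid) = NOK 7,924,705.64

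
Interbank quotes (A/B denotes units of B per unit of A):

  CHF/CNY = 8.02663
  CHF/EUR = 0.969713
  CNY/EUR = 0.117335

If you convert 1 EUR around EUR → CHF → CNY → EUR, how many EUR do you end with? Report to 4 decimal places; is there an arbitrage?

Around EUR → CHF → CNY → EUR: 1 ÷ 0.969713 × 8.02663 × 0.117335 = 0.971220
Product < 1; profitable direction is EUR → CNY → CHF → EUR.

0.9712 (arbitrage exists)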